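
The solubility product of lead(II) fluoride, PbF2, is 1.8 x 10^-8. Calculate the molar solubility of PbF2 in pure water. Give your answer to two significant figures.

s = 1.7e-3 M

PbF2(s) ⇌ Pb^2+(aq) + 2 F^-(aq)
Ksp = [Pb^2+][F^-]^2
With molar solubility s: [Pb^2+] = s, [F^-] = 2s.
Ksp = s(2s)^2 = 4s^3
Solving, s = (1.8 x 10^-8/4)^(1/3) = 1.7 × 10^-3 M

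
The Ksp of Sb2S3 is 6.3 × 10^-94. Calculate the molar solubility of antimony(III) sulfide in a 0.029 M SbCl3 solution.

Sb2S3(s) <=> 2 Sb^3+ + 3 S^2-
Ksp = [Sb^3+]^2[S^2-]^3
Let s = moles of Sb2S3 that dissolve per litre. [Sb^3+] = 0.029 + 2s ≈ 0.029, [S^2-] = 3s (Ksp is small, so little additional dissolves).
Ksp ≈ (0.029)^2 × (3s)^3
s = 3.0 × 10^-31 M
Check: 2s = 6.1 × 10^-31 ≪ 0.029, so the approximation is valid.

s ≈ 3.0 × 10^-31 M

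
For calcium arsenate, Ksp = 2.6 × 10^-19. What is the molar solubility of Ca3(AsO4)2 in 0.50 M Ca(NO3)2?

Ca3(AsO4)2(s) ⇌ 3 Ca^2+(aq) + 2 AsO4^3-(aq)
Ksp = [Ca^2+]^3[AsO4^3-]^2
If s mol/L dissolves here, [Ca^2+] = 0.50 + 3s ≈ 0.50, [AsO4^3-] = 2s (Ksp is small, so little additional dissolves).
Ksp ≈ (0.50)^3 × (2s)^2
s = 7.2 x 10^-10 M
Check: 3s = 2.2 × 10^-9 ≪ 0.50, so the approximation is valid.

7.2e-10 M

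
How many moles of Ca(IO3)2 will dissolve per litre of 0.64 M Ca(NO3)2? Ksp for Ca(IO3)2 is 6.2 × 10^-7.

s = 4.9 × 10^-4 M

Ca(IO3)2(s) ⇌ Ca^2+ + 2 IO3^-
Ksp = [Ca^2+][IO3^-]^2
If s mol/L dissolves here, [Ca^2+] = 0.64 + s ≈ 0.64, [IO3^-] = 2s (since Ca^2+ from Ca(NO3)2 dominates).
Ksp ≈ 0.64 × (2s)^2
s = 4.9 × 10^-4 M
Check: s = 4.9 x 10^-4 ≪ 0.64, so the approximation is valid.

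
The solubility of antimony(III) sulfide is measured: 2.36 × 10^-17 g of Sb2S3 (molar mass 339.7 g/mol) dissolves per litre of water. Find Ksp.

Molar solubility s = (2.36 x 10^-17 g/L) / (339.7 g/mol) = 6.947 × 10^-20 M.
Sb2S3(s) ⇌ 2 Sb^3+ + 3 S^2-
With molar solubility s: [Sb^3+] = 2s, [S^2-] = 3s.
Ksp = [Sb^3+]^2[S^2-]^3
Ksp = (2s)^2(3s)^3 = 108s^5
Ksp = 108 × (6.947 x 10^-20)^5 = 1.75 × 10^-94

Ksp = 1.75e-94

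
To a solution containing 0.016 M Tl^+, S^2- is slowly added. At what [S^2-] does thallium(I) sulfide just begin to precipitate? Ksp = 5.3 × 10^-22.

Tl2S(s) ⇌ 2 Tl^+ + S^2-
Ksp = [Tl^+]^2[S^2-]
Precipitation begins when Q = Ksp. With [Tl^+] = 0.016 M:
5.3 × 10^-22 = (0.016)^2 × [S^2-]
[S^2-] = (5.3 × 10^-22 / 2.56 × 10^-4) = 2.1 × 10^-18 M

2.1 × 10^-18 M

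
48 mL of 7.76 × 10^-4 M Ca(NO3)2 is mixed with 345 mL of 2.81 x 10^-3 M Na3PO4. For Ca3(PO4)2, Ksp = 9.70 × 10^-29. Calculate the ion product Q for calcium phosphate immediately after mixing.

Q ≈ 5.18 × 10^-18

Total volume = 48 + 345 = 393 mL.
[Ca^2+] = 7.76 × 10^-4 × (48/393) = 9.478 x 10^-5 M
[PO4^3-] = 2.81 × 10^-3 × (345/393) = 2.467 × 10^-3 M
Ca3(PO4)2(s) <=> 3 Ca^2+(aq) + 2 PO4^3-(aq), so Q = [Ca^2+]^3[PO4^3-]^2
Q = (9.478 × 10^-5)^3(2.467 x 10^-3)^2 = 5.18 x 10^-18
Q > Ksp, so Ca3(PO4)2 will precipitate.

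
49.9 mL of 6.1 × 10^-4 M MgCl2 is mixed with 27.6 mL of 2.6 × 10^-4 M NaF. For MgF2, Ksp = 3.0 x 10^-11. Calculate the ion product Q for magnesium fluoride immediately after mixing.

Total volume = 49.9 + 27.6 = 77.5 mL.
[Mg^2+] = 6.1 × 10^-4 × (49.9/77.5) = 3.93 × 10^-4 M
[F^-] = 2.6 × 10^-4 × (27.6/77.5) = 9.26 × 10^-5 M
MgF2(s) ⇌ Mg^2+(aq) + 2 F^-(aq), so Q = [Mg^2+][F^-]^2
Q = (3.93 × 10^-4)(9.26 × 10^-5)^2 = 3.4 × 10^-12
Q < Ksp, so no precipitate of MgF2 forms.

3.4 × 10^-12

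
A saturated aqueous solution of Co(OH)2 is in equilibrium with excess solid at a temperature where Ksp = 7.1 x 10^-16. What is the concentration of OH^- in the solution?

Co(OH)2(s) <=> Co^2+(aq) + 2 OH^-(aq)
Ksp = [Co^2+][OH^-]^2
For each mole of Co(OH)2 that dissolves: [Co^2+] = s, [OH^-] = 2s.
So Ksp = s × (2s)^2 = 4s^3
s = (7.1 x 10^-16 / 4)^(1/3) = 5.62 x 10^-6 M
[OH^-] = 2s = 1.1 × 10^-5 M

[OH^-] = 1.1 x 10^-5 M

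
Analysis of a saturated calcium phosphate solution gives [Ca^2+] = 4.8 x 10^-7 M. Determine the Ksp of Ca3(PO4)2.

Ca3(PO4)2(s) ⇌ 3 Ca^2+ + 2 PO4^3-
Stoichiometry gives [PO4^3-] = (2/3)[Ca^2+] = 3.20 × 10^-7 M.
Ksp = [Ca^2+]^3[PO4^3-]^2
Ksp = (4.8 x 10^-7)^3 × (3.20 × 10^-7)^2 = 1.1 × 10^-32

Ksp = 1.1 x 10^-32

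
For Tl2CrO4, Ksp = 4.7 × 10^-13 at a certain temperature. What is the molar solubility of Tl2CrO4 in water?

s = 4.9 × 10^-5 M

Tl2CrO4(s) <=> 2 Tl^+ + CrO4^2-
Ksp = [Tl^+]^2[CrO4^2-]
Let s = molar solubility. Then [Tl^+] = 2s and [CrO4^2-] = s.
So Ksp = (2s)^2 × s = 4s^3
s = (4.7 × 10^-13 / 4)^(1/3) = 4.9 × 10^-5 M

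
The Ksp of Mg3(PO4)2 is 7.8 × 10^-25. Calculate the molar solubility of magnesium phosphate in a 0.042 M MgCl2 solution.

Mg3(PO4)2(s) ⇌ 3 Mg^2+(aq) + 2 PO4^3-(aq)
Ksp = [Mg^2+]^3[PO4^3-]^2
Let s be the molar solubility in this solution. [Mg^2+] = 0.042 + 3s ≈ 0.042, [PO4^3-] = 2s (Ksp is small, so little additional dissolves).
Ksp ≈ (0.042)^3 × (2s)^2
s = 5.1 × 10^-11 M
Check: 3s = 1.5 × 10^-10 ≪ 0.042, so the approximation is valid.

s = 5.1e-11 M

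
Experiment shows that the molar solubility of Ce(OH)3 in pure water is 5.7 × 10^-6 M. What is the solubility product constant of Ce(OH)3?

Ce(OH)3(s) ⇌ Ce^3+ + 3 OH^-
Let s = molar solubility. Then [Ce^3+] = s and [OH^-] = 3s.
Ksp = [Ce^3+][OH^-]^3
Ksp = s(3s)^3 = 27s^4
With s = 5.7 × 10^-6: Ksp = 2.9 × 10^-20

Ksp ≈ 2.9e-20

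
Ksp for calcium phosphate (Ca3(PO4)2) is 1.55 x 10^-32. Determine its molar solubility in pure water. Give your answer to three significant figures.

1.70 × 10^-7 M

Ca3(PO4)2(s) ⇌ 3 Ca^2+(aq) + 2 PO4^3-(aq)
Ksp = [Ca^2+]^3[PO4^3-]^2
If s mol/L of Ca3(PO4)2 dissolves, [Ca^2+] = 3s and [PO4^3-] = 2s.
So Ksp = (3s)^3 × (2s)^2 = 108s^5
s^5 = 1.55 x 10^-32 / 108, so s = 1.70 x 10^-7 M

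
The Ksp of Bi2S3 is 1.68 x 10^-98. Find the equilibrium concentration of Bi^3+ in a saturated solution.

Bi2S3(s) ⇌ 2 Bi^3+(aq) + 3 S^2-(aq)
Ksp = [Bi^3+]^2[S^2-]^3
With molar solubility s: [Bi^3+] = 2s, [S^2-] = 3s.
So Ksp = (2s)^2 × (3s)^3 = 108s^5
Solving, s = (1.68 x 10^-98/108)^(1/5) = 1.092 × 10^-20 M
[Bi^3+] = 2s = 2.18 × 10^-20 M

2.18 × 10^-20 M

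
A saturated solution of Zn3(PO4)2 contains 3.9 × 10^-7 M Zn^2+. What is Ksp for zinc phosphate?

Zn3(PO4)2(s) ⇌ 3 Zn^2+(aq) + 2 PO4^3-(aq)
Stoichiometry gives [PO4^3-] = (2/3)[Zn^2+] = 2.60 × 10^-7 M.
Ksp = [Zn^2+]^3[PO4^3-]^2
Ksp = (3.9 × 10^-7)^3 × (2.60 × 10^-7)^2 = 4.0 × 10^-33

Ksp ≈ 4.0 × 10^-33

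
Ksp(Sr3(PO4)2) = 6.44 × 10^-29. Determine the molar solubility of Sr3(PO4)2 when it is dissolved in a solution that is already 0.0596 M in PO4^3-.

Sr3(PO4)2(s) ⇌ 3 Sr^2+ + 2 PO4^3-
Ksp = [Sr^2+]^3[PO4^3-]^2
If s mol/L dissolves here, [Sr^2+] = 3s, [PO4^3-] = 0.0596 + 2s ≈ 0.0596 (since the PO4^3- already present dominates).
Ksp ≈ (3s)^3 × (0.0596)^2
s = 8.76 x 10^-10 M
Check: 2s = 1.8 × 10^-9 ≪ 0.0596, so the approximation is valid.

8.76 x 10^-10 M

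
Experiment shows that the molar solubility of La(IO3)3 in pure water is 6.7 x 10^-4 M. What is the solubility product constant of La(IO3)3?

5.4 x 10^-12

La(IO3)3(s) ⇌ La^3+ + 3 IO3^-
With molar solubility s: [La^3+] = s, [IO3^-] = 3s.
Ksp = [La^3+][IO3^-]^3
Substituting: Ksp = s(3s)^3 = 27s^4
With s = 6.7 × 10^-4: Ksp = 5.4 × 10^-12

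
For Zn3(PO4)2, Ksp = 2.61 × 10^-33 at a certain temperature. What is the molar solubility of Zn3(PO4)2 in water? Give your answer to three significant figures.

Zn3(PO4)2(s) <=> 3 Zn^2+ + 2 PO4^3-
Ksp = [Zn^2+]^3[PO4^3-]^2
For each mole of Zn3(PO4)2 that dissolves: [Zn^2+] = 3s, [PO4^3-] = 2s.
So Ksp = (3s)^3 × (2s)^2 = 108s^5
s = (2.61 × 10^-33 / 108)^(1/5) = 1.19 × 10^-7 M

1.19e-7 M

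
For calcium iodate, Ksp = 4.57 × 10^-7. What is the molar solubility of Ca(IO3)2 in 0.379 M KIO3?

Ca(IO3)2(s) ⇌ Ca^2+ + 2 IO3^-
Ksp = [Ca^2+][IO3^-]^2
Let s be the molar solubility in this solution. [Ca^2+] = s, [IO3^-] = 0.379 + 2s ≈ 0.379 (since IO3^- from KIO3 dominates).
Ksp ≈ s × (0.379)^2
s = 3.18 x 10^-6 M
Check: 2s = 6.4 × 10^-6 ≪ 0.379, so the approximation is valid.

s = 3.18e-6 M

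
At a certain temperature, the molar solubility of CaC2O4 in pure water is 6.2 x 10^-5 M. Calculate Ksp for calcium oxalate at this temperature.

3.8 × 10^-9

CaC2O4(s) ⇌ Ca^2+(aq) + C2O4^2-(aq)
Let s = molar solubility. Then [Ca^2+] = s and [C2O4^2-] = s.
Ksp = [Ca^2+][C2O4^2-]
Ksp = (s)(s) = s^2
Ksp = (6.2 × 10^-5)^2 = 3.8 x 10^-9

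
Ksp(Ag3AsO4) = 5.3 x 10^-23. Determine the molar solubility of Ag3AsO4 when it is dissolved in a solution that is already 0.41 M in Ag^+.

Ag3AsO4(s) ⇌ 3 Ag^+ + AsO4^3-
Ksp = [Ag^+]^3[AsO4^3-]
If s mol/L dissolves here, [Ag^+] = 0.41 + 3s ≈ 0.41, [AsO4^3-] = s (since the Ag^+ already present dominates).
Ksp ≈ (0.41)^3 × s
s = 7.7 × 10^-22 M
Check: 3s = 2.3 × 10^-21 ≪ 0.41, so the approximation is valid.

7.7 × 10^-22 M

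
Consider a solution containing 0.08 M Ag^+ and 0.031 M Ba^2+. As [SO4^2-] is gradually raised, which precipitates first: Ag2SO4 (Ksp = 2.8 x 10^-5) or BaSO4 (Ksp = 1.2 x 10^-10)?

BaSO4

Each salt begins to precipitate when Q = Ksp, i.e. when [SO4^2-] reaches its threshold.
For Ag2SO4: 2.8 x 10^-5 = (0.08)^2 × [SO4^2-]  ⇒  [SO4^2-] = 4.4 × 10^-3 M.
For BaSO4: 1.2 x 10^-10 = 0.031 × [SO4^2-]  ⇒  [SO4^2-] = 3.9 x 10^-9 M.
The salt with the lower threshold [SO4^2-] precipitates first: BaSO4.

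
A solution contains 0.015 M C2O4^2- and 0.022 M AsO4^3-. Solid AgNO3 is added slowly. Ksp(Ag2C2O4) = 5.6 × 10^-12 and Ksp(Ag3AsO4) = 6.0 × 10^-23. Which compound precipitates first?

Ag3AsO4

Each salt begins to precipitate when Q = Ksp, i.e. when [Ag^+] reaches its threshold.
For Ag2C2O4: 5.6 × 10^-12 = 0.015 × [Ag^+]^2  ⇒  [Ag^+] = 1.9 x 10^-5 M.
For Ag3AsO4: 6.0 × 10^-23 = 0.022 × [Ag^+]^3  ⇒  [Ag^+] = 1.4 x 10^-7 M.
The salt with the lower threshold [Ag^+] precipitates first: Ag3AsO4.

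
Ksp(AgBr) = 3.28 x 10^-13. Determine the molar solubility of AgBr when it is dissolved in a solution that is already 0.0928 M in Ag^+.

3.53 × 10^-12 M

AgBr(s) ⇌ Ag^+(aq) + Br^-(aq)
Ksp = [Ag^+][Br^-]
Let s be the molar solubility in this solution. [Ag^+] = 0.0928 + s ≈ 0.0928, [Br^-] = s (Ksp is small, so little additional dissolves).
Ksp ≈ 0.0928 × s
s = 3.53 × 10^-12 M
Check: s = 3.5 × 10^-12 ≪ 0.0928, so the approximation is valid.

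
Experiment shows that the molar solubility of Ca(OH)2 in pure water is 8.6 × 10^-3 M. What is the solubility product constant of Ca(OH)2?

Ksp = 2.5 × 10^-6

Ca(OH)2(s) ⇌ Ca^2+(aq) + 2 OH^-(aq)
Let s = molar solubility. Then [Ca^2+] = s and [OH^-] = 2s.
Ksp = [Ca^2+][OH^-]^2
So Ksp = s × (2s)^2 = 4s^3
With s = 8.6 × 10^-3: Ksp = 2.5 x 10^-6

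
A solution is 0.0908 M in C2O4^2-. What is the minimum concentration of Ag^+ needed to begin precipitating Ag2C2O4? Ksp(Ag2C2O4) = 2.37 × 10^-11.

Ag2C2O4(s) ⇌ 2 Ag^+ + C2O4^2-
Ksp = [Ag^+]^2[C2O4^2-]
Precipitation begins when Q = Ksp. With [C2O4^2-] = 0.0908 M:
2.37 × 10^-11 = (0.0908) × [Ag^+]^2
[Ag^+] = (2.37 × 10^-11 / 9.08 × 10^-2)^(1/2) = 1.62 × 10^-5 M

[Ag^+] ≈ 1.62e-5 M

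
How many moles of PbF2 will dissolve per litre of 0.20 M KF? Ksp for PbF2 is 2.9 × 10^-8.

PbF2(s) ⇌ Pb^2+ + 2 F^-
Ksp = [Pb^2+][F^-]^2
If s mol/L dissolves here, [Pb^2+] = s, [F^-] = 0.20 + 2s ≈ 0.20 (common-ion effect: F^- is already 0.20 M).
Ksp ≈ s × (0.20)^2
s = 7.3 x 10^-7 M
Check: 2s = 1.5 × 10^-6 ≪ 0.20, so the approximation is valid.

7.3e-7 M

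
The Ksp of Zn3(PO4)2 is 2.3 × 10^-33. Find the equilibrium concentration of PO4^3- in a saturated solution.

[PO4^3-] ≈ 2.3 × 10^-7 M

Zn3(PO4)2(s) ⇌ 3 Zn^2+ + 2 PO4^3-
Ksp = [Zn^2+]^3[PO4^3-]^2
With molar solubility s: [Zn^2+] = 3s, [PO4^3-] = 2s.
Ksp = (3s)^3(2s)^2 = 108s^5
s^5 = 2.3 × 10^-33 / 108, so s = 1.16 × 10^-7 M
[PO4^3-] = 2s = 2.3 × 10^-7 M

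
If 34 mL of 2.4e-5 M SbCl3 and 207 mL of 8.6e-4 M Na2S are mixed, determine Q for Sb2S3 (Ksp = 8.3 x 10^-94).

Q = 4.6e-21

Total volume = 34 + 207 = 241 mL.
[Sb^3+] = 2.4 × 10^-5 × (34/241) = 3.39 × 10^-6 M
[S^2-] = 8.6 × 10^-4 × (207/241) = 7.39 × 10^-4 M
Sb2S3(s) ⇌ 2 Sb^3+(aq) + 3 S^2-(aq), so Q = [Sb^3+]^2[S^2-]^3
Q = (3.39 × 10^-6)^2(7.39 × 10^-4)^3 = 4.6 × 10^-21
Q > Ksp, so Sb2S3 will precipitate.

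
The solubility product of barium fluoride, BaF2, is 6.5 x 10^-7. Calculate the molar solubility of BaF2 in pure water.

5.5 x 10^-3 M

BaF2(s) ⇌ Ba^2+(aq) + 2 F^-(aq)
Ksp = [Ba^2+][F^-]^2
Let s = molar solubility. Then [Ba^2+] = s and [F^-] = 2s.
Ksp = s(2s)^2 = 4s^3
Solving, s = (6.5 x 10^-7/4)^(1/3) = 5.5 × 10^-3 M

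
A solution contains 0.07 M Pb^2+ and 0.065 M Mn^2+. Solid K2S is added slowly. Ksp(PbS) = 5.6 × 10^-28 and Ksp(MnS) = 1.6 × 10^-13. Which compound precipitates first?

Precipitation of each salt starts when its ion product equals its Ksp.
For PbS: 5.6 × 10^-28 = 0.07 × [S^2-]  ⇒  [S^2-] = 8.0 x 10^-27 M.
For MnS: 1.6 × 10^-13 = 0.065 × [S^2-]  ⇒  [S^2-] = 2.5 x 10^-12 M.
The salt with the lower threshold [S^2-] precipitates first: PbS.

PbS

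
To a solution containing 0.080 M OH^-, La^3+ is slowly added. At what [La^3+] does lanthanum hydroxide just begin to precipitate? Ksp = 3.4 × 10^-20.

[La^3+] = 6.6 × 10^-17 M

La(OH)3(s) ⇌ La^3+ + 3 OH^-
Ksp = [La^3+][OH^-]^3
Precipitation begins when Q = Ksp. With [OH^-] = 0.080 M:
3.4 × 10^-20 = (0.080)^3 × [La^3+]
[La^3+] = (3.4 × 10^-20 / 5.12 × 10^-4) = 6.6 x 10^-17 M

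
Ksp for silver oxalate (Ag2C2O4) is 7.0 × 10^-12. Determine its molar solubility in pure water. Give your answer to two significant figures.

Ag2C2O4(s) <=> 2 Ag^+(aq) + C2O4^2-(aq)
Ksp = [Ag^+]^2[C2O4^2-]
For each mole of Ag2C2O4 that dissolves: [Ag^+] = 2s, [C2O4^2-] = s.
So Ksp = (2s)^2 × s = 4s^3
s^3 = 7.0 × 10^-12 / 4, so s = 1.2 x 10^-4 M

1.2e-4 M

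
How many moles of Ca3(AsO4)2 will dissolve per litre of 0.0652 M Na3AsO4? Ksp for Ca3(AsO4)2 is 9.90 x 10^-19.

Ca3(AsO4)2(s) ⇌ 3 Ca^2+ + 2 AsO4^3-
Ksp = [Ca^2+]^3[AsO4^3-]^2
Let s = moles of Ca3(AsO4)2 that dissolve per litre. [Ca^2+] = 3s, [AsO4^3-] = 0.0652 + 2s ≈ 0.0652 (common-ion effect: AsO4^3- is already 0.0652 M).
Ksp ≈ (3s)^3 × (0.0652)^2
s = 2.05 x 10^-6 M
Check: 2s = 4.1 × 10^-6 ≪ 0.0652, so the approximation is valid.

s ≈ 2.05 × 10^-6 M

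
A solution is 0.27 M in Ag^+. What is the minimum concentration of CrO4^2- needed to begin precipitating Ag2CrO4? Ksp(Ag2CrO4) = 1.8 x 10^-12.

2.5e-11 M

Ag2CrO4(s) ⇌ 2 Ag^+(aq) + CrO4^2-(aq)
Ksp = [Ag^+]^2[CrO4^2-]
Precipitation begins when Q = Ksp. With [Ag^+] = 0.27 M:
1.8 x 10^-12 = (0.27)^2 × [CrO4^2-]
[CrO4^2-] = (1.8 x 10^-12 / 7.29 x 10^-2) = 2.5 × 10^-11 M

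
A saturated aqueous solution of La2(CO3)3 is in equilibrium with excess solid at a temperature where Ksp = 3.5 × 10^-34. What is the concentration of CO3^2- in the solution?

2.4 x 10^-7 M

La2(CO3)3(s) ⇌ 2 La^3+(aq) + 3 CO3^2-(aq)
Ksp = [La^3+]^2[CO3^2-]^3
With molar solubility s: [La^3+] = 2s, [CO3^2-] = 3s.
Substituting: Ksp = (2s)^2(3s)^3 = 108s^5
s^5 = 3.5 × 10^-34 / 108, so s = 7.98 x 10^-8 M
[CO3^2-] = 3s = 2.4 × 10^-7 M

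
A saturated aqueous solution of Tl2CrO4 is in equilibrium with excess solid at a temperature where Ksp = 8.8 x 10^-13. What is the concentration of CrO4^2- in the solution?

6.0 × 10^-5 M

Tl2CrO4(s) ⇌ 2 Tl^+ + CrO4^2-
Ksp = [Tl^+]^2[CrO4^2-]
With molar solubility s: [Tl^+] = 2s, [CrO4^2-] = s.
So Ksp = (2s)^2 × s = 4s^3
s = (8.8 x 10^-13 / 4)^(1/3) = 6.04 x 10^-5 M
[CrO4^2-] = s = 6.0 x 10^-5 M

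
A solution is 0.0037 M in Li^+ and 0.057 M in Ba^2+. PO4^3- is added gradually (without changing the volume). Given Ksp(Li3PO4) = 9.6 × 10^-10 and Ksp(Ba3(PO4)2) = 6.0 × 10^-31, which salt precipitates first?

Ba3(PO4)2

Precipitation of each salt starts when its ion product equals its Ksp.
For Li3PO4: 9.6 × 10^-10 = (0.0037)^3 × [PO4^3-]  ⇒  [PO4^3-] = 1.9 x 10^-2 M.
For Ba3(PO4)2: 6.0 × 10^-31 = (0.057)^3 × [PO4^3-]^2  ⇒  [PO4^3-] = 5.7 x 10^-14 M.
The salt with the lower threshold [PO4^3-] precipitates first: Ba3(PO4)2.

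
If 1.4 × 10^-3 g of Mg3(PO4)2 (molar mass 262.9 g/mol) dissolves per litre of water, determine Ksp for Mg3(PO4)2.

4.6 × 10^-25

Molar solubility s = (1.4 x 10^-3 g/L) / (262.9 g/mol) = 5.33 x 10^-6 M.
Mg3(PO4)2(s) ⇌ 3 Mg^2+(aq) + 2 PO4^3-(aq)
If s mol/L of Mg3(PO4)2 dissolves, [Mg^2+] = 3s and [PO4^3-] = 2s.
Ksp = [Mg^2+]^3[PO4^3-]^2
So Ksp = (3s)^3 × (2s)^2 = 108s^5
Ksp = 108 × (5.33 × 10^-6)^5 = 4.6 × 10^-25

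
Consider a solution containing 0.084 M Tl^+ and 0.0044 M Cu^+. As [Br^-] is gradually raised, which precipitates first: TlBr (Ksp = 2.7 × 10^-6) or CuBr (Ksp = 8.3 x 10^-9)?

CuBr

Each salt begins to precipitate when Q = Ksp, i.e. when [Br^-] reaches its threshold.
For TlBr: 2.7 × 10^-6 = 0.084 × [Br^-]  ⇒  [Br^-] = 3.2 x 10^-5 M.
For CuBr: 8.3 x 10^-9 = 0.0044 × [Br^-]  ⇒  [Br^-] = 1.9 × 10^-6 M.
The salt with the lower threshold [Br^-] precipitates first: CuBr.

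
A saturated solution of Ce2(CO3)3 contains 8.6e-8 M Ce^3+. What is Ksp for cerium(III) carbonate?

1.6 x 10^-35

Ce2(CO3)3(s) ⇌ 2 Ce^3+ + 3 CO3^2-
Stoichiometry gives [CO3^2-] = (3/2)[Ce^3+] = 1.29 x 10^-7 M.
Ksp = [Ce^3+]^2[CO3^2-]^3
Ksp = (8.6 × 10^-8)^2 × (1.29 x 10^-7)^3 = 1.6 × 10^-35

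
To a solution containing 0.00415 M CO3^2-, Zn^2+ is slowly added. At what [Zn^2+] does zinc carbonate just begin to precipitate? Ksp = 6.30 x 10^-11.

ZnCO3(s) <=> Zn^2+ + CO3^2-
Ksp = [Zn^2+][CO3^2-]
Precipitation begins when Q = Ksp. With [CO3^2-] = 0.00415 M:
6.30 x 10^-11 = (0.00415) × [Zn^2+]
[Zn^2+] = (6.30 x 10^-11 / 4.15 × 10^-3) = 1.52 x 10^-8 M

[Zn^2+] = 1.52 × 10^-8 M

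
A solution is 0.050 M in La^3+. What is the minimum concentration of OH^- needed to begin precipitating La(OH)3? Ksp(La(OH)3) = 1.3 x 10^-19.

La(OH)3(s) ⇌ La^3+(aq) + 3 OH^-(aq)
Ksp = [La^3+][OH^-]^3
Precipitation begins when Q = Ksp. With [La^3+] = 0.050 M:
1.3 x 10^-19 = (0.050) × [OH^-]^3
[OH^-] = (1.3 x 10^-19 / 5.0 × 10^-2)^(1/3) = 1.4 × 10^-6 M

1.4 × 10^-6 M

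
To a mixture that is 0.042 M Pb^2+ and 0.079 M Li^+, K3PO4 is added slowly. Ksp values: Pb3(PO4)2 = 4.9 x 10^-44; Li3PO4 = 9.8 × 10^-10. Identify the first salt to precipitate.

Precipitation of each salt starts when its ion product equals its Ksp.
For Pb3(PO4)2: 4.9 x 10^-44 = (0.042)^3 × [PO4^3-]^2  ⇒  [PO4^3-] = 2.6 × 10^-20 M.
For Li3PO4: 9.8 × 10^-10 = (0.079)^3 × [PO4^3-]  ⇒  [PO4^3-] = 2.0 × 10^-6 M.
The salt with the lower threshold [PO4^3-] precipitates first: Pb3(PO4)2.

Pb3(PO4)2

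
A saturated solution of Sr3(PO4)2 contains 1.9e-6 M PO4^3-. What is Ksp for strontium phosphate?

Sr3(PO4)2(s) <=> 3 Sr^2+ + 2 PO4^3-
Stoichiometry gives [Sr^2+] = (3/2)[PO4^3-] = 2.85 × 10^-6 M.
Ksp = [Sr^2+]^3[PO4^3-]^2
Ksp = (2.85 × 10^-6)^3 × (1.9 × 10^-6)^2 = 8.4 x 10^-29

Ksp = 8.4 x 10^-29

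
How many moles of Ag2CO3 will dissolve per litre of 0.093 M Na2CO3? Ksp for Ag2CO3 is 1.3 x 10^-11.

5.9 x 10^-6 M

Ag2CO3(s) ⇌ 2 Ag^+(aq) + CO3^2-(aq)
Ksp = [Ag^+]^2[CO3^2-]
If s mol/L dissolves here, [Ag^+] = 2s, [CO3^2-] = 0.093 + s ≈ 0.093 (since CO3^2- from Na2CO3 dominates).
Ksp ≈ (2s)^2 × 0.093
s = 5.9 × 10^-6 M
Check: s = 5.9 × 10^-6 ≪ 0.093, so the approximation is valid.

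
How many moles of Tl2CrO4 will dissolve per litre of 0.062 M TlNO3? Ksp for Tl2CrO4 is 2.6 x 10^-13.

6.8 x 10^-11 M

Tl2CrO4(s) ⇌ 2 Tl^+(aq) + CrO4^2-(aq)
Ksp = [Tl^+]^2[CrO4^2-]
Let s be the molar solubility in this solution. [Tl^+] = 0.062 + 2s ≈ 0.062, [CrO4^2-] = s (common-ion effect: Tl^+ is already 0.062 M).
Ksp ≈ (0.062)^2 × s
s = 6.8 × 10^-11 M
Check: 2s = 1.4 × 10^-10 ≪ 0.062, so the approximation is valid.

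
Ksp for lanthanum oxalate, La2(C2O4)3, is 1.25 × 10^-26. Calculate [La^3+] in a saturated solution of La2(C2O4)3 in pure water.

[La^3+] = 5.17 x 10^-6 M

La2(C2O4)3(s) ⇌ 2 La^3+ + 3 C2O4^2-
Ksp = [La^3+]^2[C2O4^2-]^3
With molar solubility s: [La^3+] = 2s, [C2O4^2-] = 3s.
So Ksp = (2s)^2 × (3s)^3 = 108s^5
s^5 = 1.25 × 10^-26 / 108, so s = 2.586 × 10^-6 M
[La^3+] = 2s = 5.17 × 10^-6 M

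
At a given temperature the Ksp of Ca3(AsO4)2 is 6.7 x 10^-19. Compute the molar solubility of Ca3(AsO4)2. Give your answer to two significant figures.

Ca3(AsO4)2(s) <=> 3 Ca^2+ + 2 AsO4^3-
Ksp = [Ca^2+]^3[AsO4^3-]^2
Let s = molar solubility. Then [Ca^2+] = 3s and [AsO4^3-] = 2s.
Substituting: Ksp = (3s)^3(2s)^2 = 108s^5
Solving, s = (6.7 x 10^-19/108)^(1/5) = 9.1 × 10^-5 M

9.1 × 10^-5 M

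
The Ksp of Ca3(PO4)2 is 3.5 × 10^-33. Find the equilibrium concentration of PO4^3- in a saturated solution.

Ca3(PO4)2(s) <=> 3 Ca^2+ + 2 PO4^3-
Ksp = [Ca^2+]^3[PO4^3-]^2
For each mole of Ca3(PO4)2 that dissolves: [Ca^2+] = 3s, [PO4^3-] = 2s.
So Ksp = (3s)^3 × (2s)^2 = 108s^5
Solving, s = (3.5 × 10^-33/108)^(1/5) = 1.27 x 10^-7 M
[PO4^3-] = 2s = 2.5 x 10^-7 M

2.5 × 10^-7 M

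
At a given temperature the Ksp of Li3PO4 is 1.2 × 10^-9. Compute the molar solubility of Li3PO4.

2.6 × 10^-3 M

Li3PO4(s) ⇌ 3 Li^+(aq) + PO4^3-(aq)
Ksp = [Li^+]^3[PO4^3-]
For each mole of Li3PO4 that dissolves: [Li^+] = 3s, [PO4^3-] = s.
Substituting: Ksp = (3s)^3s = 27s^4
Solving, s = (1.2 × 10^-9/27)^(1/4) = 2.6 × 10^-3 M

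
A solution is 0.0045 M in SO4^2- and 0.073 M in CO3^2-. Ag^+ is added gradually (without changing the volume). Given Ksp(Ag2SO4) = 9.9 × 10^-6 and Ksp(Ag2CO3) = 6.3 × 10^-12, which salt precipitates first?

Ag2CO3

Precipitation of each salt starts when its ion product equals its Ksp.
For Ag2SO4: 9.9 × 10^-6 = 0.0045 × [Ag^+]^2  ⇒  [Ag^+] = 4.7 × 10^-2 M.
For Ag2CO3: 6.3 × 10^-12 = 0.073 × [Ag^+]^2  ⇒  [Ag^+] = 9.3 × 10^-6 M.
The salt with the lower threshold [Ag^+] precipitates first: Ag2CO3.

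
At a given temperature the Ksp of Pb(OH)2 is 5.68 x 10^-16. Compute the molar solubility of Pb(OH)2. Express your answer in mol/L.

s ≈ 5.22 × 10^-6 M

Pb(OH)2(s) <=> Pb^2+ + 2 OH^-
Ksp = [Pb^2+][OH^-]^2
For each mole of Pb(OH)2 that dissolves: [Pb^2+] = s, [OH^-] = 2s.
So Ksp = s × (2s)^2 = 4s^3
s = (5.68 x 10^-16 / 4)^(1/3) = 5.22 × 10^-6 M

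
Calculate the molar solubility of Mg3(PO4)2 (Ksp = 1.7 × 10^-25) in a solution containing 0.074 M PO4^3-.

Mg3(PO4)2(s) <=> 3 Mg^2+ + 2 PO4^3-
Ksp = [Mg^2+]^3[PO4^3-]^2
Let s = moles of Mg3(PO4)2 that dissolve per litre. [Mg^2+] = 3s, [PO4^3-] = 0.074 + 2s ≈ 0.074 (Ksp is small, so little additional dissolves).
Ksp ≈ (3s)^3 × (0.074)^2
s = 1.0 × 10^-8 M
Check: 2s = 2.1 x 10^-8 ≪ 0.074, so the approximation is valid.

1.0e-8 M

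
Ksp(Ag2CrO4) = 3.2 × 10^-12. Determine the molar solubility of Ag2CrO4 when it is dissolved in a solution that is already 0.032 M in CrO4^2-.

Ag2CrO4(s) ⇌ 2 Ag^+ + CrO4^2-
Ksp = [Ag^+]^2[CrO4^2-]
If s mol/L dissolves here, [Ag^+] = 2s, [CrO4^2-] = 0.032 + s ≈ 0.032 (since the CrO4^2- already present dominates).
Ksp ≈ (2s)^2 × 0.032
s = 5.0 x 10^-6 M
Check: s = 5.0 × 10^-6 ≪ 0.032, so the approximation is valid.

5.0 x 10^-6 M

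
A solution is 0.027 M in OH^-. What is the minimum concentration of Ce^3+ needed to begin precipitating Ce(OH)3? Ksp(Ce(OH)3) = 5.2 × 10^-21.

2.6 × 10^-16 M

Ce(OH)3(s) <=> Ce^3+ + 3 OH^-
Ksp = [Ce^3+][OH^-]^3
Precipitation begins when Q = Ksp. With [OH^-] = 0.027 M:
5.2 × 10^-21 = (0.027)^3 × [Ce^3+]
[Ce^3+] = (5.2 × 10^-21 / 1.97 × 10^-5) = 2.6 × 10^-16 M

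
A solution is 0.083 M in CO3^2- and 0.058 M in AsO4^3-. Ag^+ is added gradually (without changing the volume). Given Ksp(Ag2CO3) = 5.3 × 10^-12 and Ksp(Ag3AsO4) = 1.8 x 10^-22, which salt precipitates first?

Ag3AsO4

Precipitation of each salt starts when its ion product equals its Ksp.
For Ag2CO3: 5.3 × 10^-12 = 0.083 × [Ag^+]^2  ⇒  [Ag^+] = 8.0 × 10^-6 M.
For Ag3AsO4: 1.8 x 10^-22 = 0.058 × [Ag^+]^3  ⇒  [Ag^+] = 1.5 × 10^-7 M.
The salt with the lower threshold [Ag^+] precipitates first: Ag3AsO4.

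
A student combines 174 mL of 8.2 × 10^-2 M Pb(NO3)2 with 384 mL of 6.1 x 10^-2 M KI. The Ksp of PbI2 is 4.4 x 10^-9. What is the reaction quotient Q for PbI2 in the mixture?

Total volume = 174 + 384 = 558 mL.
[Pb^2+] = 8.2 × 10^-2 × (174/558) = 2.56 × 10^-2 M
[I^-] = 6.1 × 10^-2 × (384/558) = 4.20 × 10^-2 M
PbI2(s) ⇌ Pb^2+(aq) + 2 I^-(aq), so Q = [Pb^2+][I^-]^2
Q = (2.56 × 10^-2)(4.20 × 10^-2)^2 = 4.5 x 10^-5
Q > Ksp, so PbI2 will precipitate.

Q ≈ 4.5 × 10^-5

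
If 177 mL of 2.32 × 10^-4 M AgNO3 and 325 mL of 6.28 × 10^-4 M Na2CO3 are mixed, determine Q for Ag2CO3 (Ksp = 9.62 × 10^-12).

2.72 x 10^-12

Total volume = 177 + 325 = 502 mL.
[Ag^+] = 2.32 × 10^-4 × (177/502) = 8.180 × 10^-5 M
[CO3^2-] = 6.28 × 10^-4 × (325/502) = 4.066 × 10^-4 M
Ag2CO3(s) ⇌ 2 Ag^+(aq) + CO3^2-(aq), so Q = [Ag^+]^2[CO3^2-]
Q = (8.180 x 10^-5)^2(4.066 x 10^-4) = 2.72 x 10^-12
Q < Ksp, so no precipitate of Ag2CO3 forms.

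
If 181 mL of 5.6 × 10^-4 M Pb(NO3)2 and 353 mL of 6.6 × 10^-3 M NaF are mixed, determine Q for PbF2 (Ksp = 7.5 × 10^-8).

Total volume = 181 + 353 = 534 mL.
[Pb^2+] = 5.6 × 10^-4 × (181/534) = 1.90 × 10^-4 M
[F^-] = 6.6 × 10^-3 × (353/534) = 4.36 × 10^-3 M
PbF2(s) ⇌ Pb^2+ + 2 F^-, so Q = [Pb^2+][F^-]^2
Q = (1.90 x 10^-4)(4.36 × 10^-3)^2 = 3.6 x 10^-9
Q < Ksp, so no precipitate of PbF2 forms.

Q = 3.6 × 10^-9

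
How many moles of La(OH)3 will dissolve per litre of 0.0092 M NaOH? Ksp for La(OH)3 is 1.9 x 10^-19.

s ≈ 2.4 × 10^-13 M

La(OH)3(s) ⇌ La^3+(aq) + 3 OH^-(aq)
Ksp = [La^3+][OH^-]^3
If s mol/L dissolves here, [La^3+] = s, [OH^-] = 0.0092 + 3s ≈ 0.0092 (since OH^- from NaOH dominates).
Ksp ≈ s × (0.0092)^3
s = 2.4 x 10^-13 M
Check: 3s = 7.3 × 10^-13 ≪ 0.0092, so the approximation is valid.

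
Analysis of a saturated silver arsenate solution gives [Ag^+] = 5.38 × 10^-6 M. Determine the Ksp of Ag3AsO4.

Ag3AsO4(s) ⇌ 3 Ag^+ + AsO4^3-
Stoichiometry gives [AsO4^3-] = (1/3)[Ag^+] = 1.793 x 10^-6 M.
Ksp = [Ag^+]^3[AsO4^3-]
Ksp = (5.38 × 10^-6)^3 × 1.793 × 10^-6 = 2.79 × 10^-22

Ksp ≈ 2.79 × 10^-22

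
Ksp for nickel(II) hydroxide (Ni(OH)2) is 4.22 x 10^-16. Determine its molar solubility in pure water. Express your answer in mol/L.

Ni(OH)2(s) ⇌ Ni^2+(aq) + 2 OH^-(aq)
Ksp = [Ni^2+][OH^-]^2
Let s = molar solubility. Then [Ni^2+] = s and [OH^-] = 2s.
Ksp = s(2s)^2 = 4s^3
s^3 = 4.22 x 10^-16 / 4, so s = 4.73 × 10^-6 M

s = 4.73 x 10^-6 M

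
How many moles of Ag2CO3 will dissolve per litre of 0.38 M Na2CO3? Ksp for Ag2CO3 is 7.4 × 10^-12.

Ag2CO3(s) <=> 2 Ag^+(aq) + CO3^2-(aq)
Ksp = [Ag^+]^2[CO3^2-]
Let s be the molar solubility in this solution. [Ag^+] = 2s, [CO3^2-] = 0.38 + s ≈ 0.38 (Ksp is small, so little additional dissolves).
Ksp ≈ (2s)^2 × 0.38
s = 2.2 × 10^-6 M
Check: s = 2.2 x 10^-6 ≪ 0.38, so the approximation is valid.

s = 2.2 × 10^-6 M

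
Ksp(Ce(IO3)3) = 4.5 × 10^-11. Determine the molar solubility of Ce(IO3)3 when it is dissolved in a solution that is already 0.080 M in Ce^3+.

s ≈ 2.8 × 10^-4 M

Ce(IO3)3(s) <=> Ce^3+ + 3 IO3^-
Ksp = [Ce^3+][IO3^-]^3
Let s be the molar solubility in this solution. [Ce^3+] = 0.080 + s ≈ 0.080, [IO3^-] = 3s (common-ion effect: Ce^3+ is already 0.080 M).
Ksp ≈ 0.080 × (3s)^3
s = 2.8 × 10^-4 M
Check: s = 2.8 x 10^-4 ≪ 0.080, so the approximation is valid.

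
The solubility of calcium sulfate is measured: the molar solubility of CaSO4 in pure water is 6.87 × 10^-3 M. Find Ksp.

Ksp = 4.72 × 10^-5

CaSO4(s) ⇌ Ca^2+(aq) + SO4^2-(aq)
For each mole of CaSO4 that dissolves: [Ca^2+] = s, [SO4^2-] = s.
Ksp = [Ca^2+][SO4^2-]
Ksp = s × s = s^2
With s = 6.87 × 10^-3: Ksp = 4.72 × 10^-5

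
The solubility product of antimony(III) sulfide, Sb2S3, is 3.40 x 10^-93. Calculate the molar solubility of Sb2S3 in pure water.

Sb2S3(s) <=> 2 Sb^3+(aq) + 3 S^2-(aq)
Ksp = [Sb^3+]^2[S^2-]^3
Let s = molar solubility. Then [Sb^3+] = 2s and [S^2-] = 3s.
Substituting: Ksp = (2s)^2(3s)^3 = 108s^5
Solving, s = (3.40 x 10^-93/108)^(1/5) = 1.26 × 10^-19 M

s ≈ 1.26e-19 M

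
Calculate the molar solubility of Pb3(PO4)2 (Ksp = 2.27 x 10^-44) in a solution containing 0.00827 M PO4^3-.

s ≈ 2.31e-14 M

Pb3(PO4)2(s) ⇌ 3 Pb^2+ + 2 PO4^3-
Ksp = [Pb^2+]^3[PO4^3-]^2
Let s be the molar solubility in this solution. [Pb^2+] = 3s, [PO4^3-] = 0.00827 + 2s ≈ 0.00827 (common-ion effect: PO4^3- is already 0.00827 M).
Ksp ≈ (3s)^3 × (0.00827)^2
s = 2.31 x 10^-14 M
Check: 2s = 4.6 × 10^-14 ≪ 0.00827, so the approximation is valid.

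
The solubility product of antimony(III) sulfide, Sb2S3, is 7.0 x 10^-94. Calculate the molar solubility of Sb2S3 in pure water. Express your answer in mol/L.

s ≈ 9.2 × 10^-20 M

Sb2S3(s) ⇌ 2 Sb^3+(aq) + 3 S^2-(aq)
Ksp = [Sb^3+]^2[S^2-]^3
Let s = molar solubility. Then [Sb^3+] = 2s and [S^2-] = 3s.
So Ksp = (2s)^2 × (3s)^3 = 108s^5
Solving, s = (7.0 x 10^-94/108)^(1/5) = 9.2 x 10^-20 M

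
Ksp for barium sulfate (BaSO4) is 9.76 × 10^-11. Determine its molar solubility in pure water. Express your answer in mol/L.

BaSO4(s) <=> Ba^2+(aq) + SO4^2-(aq)
Ksp = [Ba^2+][SO4^2-]
For each mole of BaSO4 that dissolves: [Ba^2+] = s, [SO4^2-] = s.
Ksp = (s)(s) = s^2
s = √(9.76 × 10^-11) = 9.88 × 10^-6 M

s = 9.88 × 10^-6 M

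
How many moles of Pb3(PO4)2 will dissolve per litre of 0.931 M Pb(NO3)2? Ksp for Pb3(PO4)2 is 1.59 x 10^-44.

Pb3(PO4)2(s) ⇌ 3 Pb^2+(aq) + 2 PO4^3-(aq)
Ksp = [Pb^2+]^3[PO4^3-]^2
Let s = moles of Pb3(PO4)2 that dissolve per litre. [Pb^2+] = 0.931 + 3s ≈ 0.931, [PO4^3-] = 2s (since Pb^2+ from Pb(NO3)2 dominates).
Ksp ≈ (0.931)^3 × (2s)^2
s = 7.02 x 10^-23 M
Check: 3s = 2.1 × 10^-22 ≪ 0.931, so the approximation is valid.

s ≈ 7.02e-23 M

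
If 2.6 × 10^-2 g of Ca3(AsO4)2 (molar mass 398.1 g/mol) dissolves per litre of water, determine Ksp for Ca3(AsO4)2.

Ksp ≈ 1.3e-19

Molar solubility s = (2.6 × 10^-2 g/L) / (398.1 g/mol) = 6.53 x 10^-5 M.
Ca3(AsO4)2(s) ⇌ 3 Ca^2+ + 2 AsO4^3-
If s mol/L of Ca3(AsO4)2 dissolves, [Ca^2+] = 3s and [AsO4^3-] = 2s.
Ksp = [Ca^2+]^3[AsO4^3-]^2
Substituting: Ksp = (3s)^3(2s)^2 = 108s^5
Ksp = 108 × (6.53 × 10^-5)^5 = 1.3 x 10^-19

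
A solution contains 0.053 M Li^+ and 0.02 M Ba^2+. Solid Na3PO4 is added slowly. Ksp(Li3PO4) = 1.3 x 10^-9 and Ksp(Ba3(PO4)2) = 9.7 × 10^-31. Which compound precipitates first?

Ba3(PO4)2

Precipitation of each salt starts when its ion product equals its Ksp.
For Li3PO4: 1.3 x 10^-9 = (0.053)^3 × [PO4^3-]  ⇒  [PO4^3-] = 8.7 × 10^-6 M.
For Ba3(PO4)2: 9.7 × 10^-31 = (0.02)^3 × [PO4^3-]^2  ⇒  [PO4^3-] = 3.5 x 10^-13 M.
The salt with the lower threshold [PO4^3-] precipitates first: Ba3(PO4)2.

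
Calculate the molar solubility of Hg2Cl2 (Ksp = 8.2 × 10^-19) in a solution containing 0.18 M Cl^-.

s = 2.5 × 10^-17 M

Hg2Cl2(s) ⇌ Hg2^2+ + 2 Cl^-
Ksp = [Hg2^2+][Cl^-]^2
Let s = moles of Hg2Cl2 that dissolve per litre. [Hg2^2+] = s, [Cl^-] = 0.18 + 2s ≈ 0.18 (Ksp is small, so little additional dissolves).
Ksp ≈ s × (0.18)^2
s = 2.5 × 10^-17 M
Check: 2s = 5.1 × 10^-17 ≪ 0.18, so the approximation is valid.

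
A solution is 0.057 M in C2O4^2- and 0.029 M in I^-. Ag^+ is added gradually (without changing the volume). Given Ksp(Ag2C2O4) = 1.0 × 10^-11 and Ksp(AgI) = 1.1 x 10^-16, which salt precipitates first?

Each salt begins to precipitate when Q = Ksp, i.e. when [Ag^+] reaches its threshold.
For Ag2C2O4: 1.0 × 10^-11 = 0.057 × [Ag^+]^2  ⇒  [Ag^+] = 1.3 × 10^-5 M.
For AgI: 1.1 x 10^-16 = 0.029 × [Ag^+]  ⇒  [Ag^+] = 3.8 × 10^-15 M.
The salt with the lower threshold [Ag^+] precipitates first: AgI.

AgI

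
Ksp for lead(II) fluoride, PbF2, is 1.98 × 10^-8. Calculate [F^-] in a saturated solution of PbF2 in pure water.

[F^-] = 3.41 × 10^-3 M

PbF2(s) ⇌ Pb^2+(aq) + 2 F^-(aq)
Ksp = [Pb^2+][F^-]^2
For each mole of PbF2 that dissolves: [Pb^2+] = s, [F^-] = 2s.
So Ksp = s × (2s)^2 = 4s^3
s^3 = 1.98 × 10^-8 / 4, so s = 1.704 x 10^-3 M
[F^-] = 2s = 3.41 × 10^-3 M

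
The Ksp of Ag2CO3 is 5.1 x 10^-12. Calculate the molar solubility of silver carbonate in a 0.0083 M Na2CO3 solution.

Ag2CO3(s) <=> 2 Ag^+(aq) + CO3^2-(aq)
Ksp = [Ag^+]^2[CO3^2-]
Let s = moles of Ag2CO3 that dissolve per litre. [Ag^+] = 2s, [CO3^2-] = 0.0083 + s ≈ 0.0083 (since CO3^2- from Na2CO3 dominates).
Ksp ≈ (2s)^2 × 0.0083
s = 1.2 x 10^-5 M
Check: s = 1.2 × 10^-5 ≪ 0.0083, so the approximation is valid.

s ≈ 1.2e-5 M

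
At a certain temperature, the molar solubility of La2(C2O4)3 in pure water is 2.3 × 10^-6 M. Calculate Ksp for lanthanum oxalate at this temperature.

La2(C2O4)3(s) <=> 2 La^3+(aq) + 3 C2O4^2-(aq)
If s mol/L of La2(C2O4)3 dissolves, [La^3+] = 2s and [C2O4^2-] = 3s.
Ksp = [La^3+]^2[C2O4^2-]^3
Ksp = (2s)^2(3s)^3 = 108s^5
With s = 2.3 × 10^-6: Ksp = 7.0 x 10^-27

Ksp = 7.0 × 10^-27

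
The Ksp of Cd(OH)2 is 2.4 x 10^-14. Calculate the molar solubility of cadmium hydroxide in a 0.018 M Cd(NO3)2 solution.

Cd(OH)2(s) ⇌ Cd^2+ + 2 OH^-
Ksp = [Cd^2+][OH^-]^2
If s mol/L dissolves here, [Cd^2+] = 0.018 + s ≈ 0.018, [OH^-] = 2s (common-ion effect: Cd^2+ is already 0.018 M).
Ksp ≈ 0.018 × (2s)^2
s = 5.8 x 10^-7 M
Check: s = 5.8 x 10^-7 ≪ 0.018, so the approximation is valid.

s = 5.8e-7 M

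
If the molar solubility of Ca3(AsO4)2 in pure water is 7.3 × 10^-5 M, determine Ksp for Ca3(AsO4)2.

Ksp = 2.2e-19

Ca3(AsO4)2(s) ⇌ 3 Ca^2+ + 2 AsO4^3-
If s mol/L of Ca3(AsO4)2 dissolves, [Ca^2+] = 3s and [AsO4^3-] = 2s.
Ksp = [Ca^2+]^3[AsO4^3-]^2
Substituting: Ksp = (3s)^3(2s)^2 = 108s^5
Ksp = 108 × (7.3 × 10^-5)^5 = 2.2 × 10^-19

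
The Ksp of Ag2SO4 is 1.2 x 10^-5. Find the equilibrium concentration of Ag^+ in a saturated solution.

Ag2SO4(s) <=> 2 Ag^+ + SO4^2-
Ksp = [Ag^+]^2[SO4^2-]
Let s = molar solubility. Then [Ag^+] = 2s and [SO4^2-] = s.
Ksp = (2s)^2s = 4s^3
s^3 = 1.2 x 10^-5 / 4, so s = 1.44 × 10^-2 M
[Ag^+] = 2s = 2.9 × 10^-2 M

2.9 x 10^-2 M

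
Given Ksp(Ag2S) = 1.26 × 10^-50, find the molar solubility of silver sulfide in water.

1.47 × 10^-17 M

Ag2S(s) ⇌ 2 Ag^+ + S^2-
Ksp = [Ag^+]^2[S^2-]
If s mol/L of Ag2S dissolves, [Ag^+] = 2s and [S^2-] = s.
Ksp = (2s)^2s = 4s^3
s^3 = 1.26 × 10^-50 / 4, so s = 1.47 × 10^-17 M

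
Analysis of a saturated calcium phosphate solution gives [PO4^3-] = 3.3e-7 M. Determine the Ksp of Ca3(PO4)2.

Ksp ≈ 1.3e-32

Ca3(PO4)2(s) ⇌ 3 Ca^2+(aq) + 2 PO4^3-(aq)
Stoichiometry gives [Ca^2+] = (3/2)[PO4^3-] = 4.95 x 10^-7 M.
Ksp = [Ca^2+]^3[PO4^3-]^2
Ksp = (4.95 × 10^-7)^3 × (3.3 × 10^-7)^2 = 1.3 × 10^-32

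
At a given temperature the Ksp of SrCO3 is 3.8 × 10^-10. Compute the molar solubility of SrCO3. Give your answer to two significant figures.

s ≈ 1.9 x 10^-5 M

SrCO3(s) <=> Sr^2+ + CO3^2-
Ksp = [Sr^2+][CO3^2-]
With molar solubility s: [Sr^2+] = s, [CO3^2-] = s.
Ksp = s^2
s = √(3.8 × 10^-10) = 1.9 × 10^-5 M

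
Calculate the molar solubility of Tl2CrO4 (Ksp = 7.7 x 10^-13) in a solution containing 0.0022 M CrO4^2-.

s ≈ 9.4 x 10^-6 M

Tl2CrO4(s) ⇌ 2 Tl^+ + CrO4^2-
Ksp = [Tl^+]^2[CrO4^2-]
Let s = moles of Tl2CrO4 that dissolve per litre. [Tl^+] = 2s, [CrO4^2-] = 0.0022 + s ≈ 0.0022 (Ksp is small, so little additional dissolves).
Ksp ≈ (2s)^2 × 0.0022
s = 9.4 x 10^-6 M
Check: s = 9.4 × 10^-6 ≪ 0.0022, so the approximation is valid.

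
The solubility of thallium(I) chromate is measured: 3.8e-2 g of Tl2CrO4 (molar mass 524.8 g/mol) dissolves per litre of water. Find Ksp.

Molar solubility s = (3.8 × 10^-2 g/L) / (524.8 g/mol) = 7.24 x 10^-5 M.
Tl2CrO4(s) <=> 2 Tl^+ + CrO4^2-
If s mol/L of Tl2CrO4 dissolves, [Tl^+] = 2s and [CrO4^2-] = s.
Ksp = [Tl^+]^2[CrO4^2-]
Substituting: Ksp = (2s)^2s = 4s^3
Ksp = 4 × (7.24 × 10^-5)^3 = 1.5 x 10^-12

Ksp = 1.5 × 10^-12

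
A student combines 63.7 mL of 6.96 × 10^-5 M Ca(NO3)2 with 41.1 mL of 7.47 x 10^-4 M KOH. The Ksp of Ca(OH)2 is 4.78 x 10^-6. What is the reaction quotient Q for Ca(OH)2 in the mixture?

Q = 3.63 × 10^-12

Total volume = 63.7 + 41.1 = 104.8 mL.
[Ca^2+] = 6.96 × 10^-5 × (63.7/104.8) = 4.230 x 10^-5 M
[OH^-] = 7.47 × 10^-4 × (41.1/104.8) = 2.930 × 10^-4 M
Ca(OH)2(s) <=> Ca^2+(aq) + 2 OH^-(aq), so Q = [Ca^2+][OH^-]^2
Q = (4.230 × 10^-5)(2.930 x 10^-4)^2 = 3.63 × 10^-12
Q < Ksp, so no precipitate of Ca(OH)2 forms.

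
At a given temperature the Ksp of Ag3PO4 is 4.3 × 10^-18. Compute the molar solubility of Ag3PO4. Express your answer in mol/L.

s ≈ 2.0 x 10^-5 M

Ag3PO4(s) <=> 3 Ag^+(aq) + PO4^3-(aq)
Ksp = [Ag^+]^3[PO4^3-]
For each mole of Ag3PO4 that dissolves: [Ag^+] = 3s, [PO4^3-] = s.
So Ksp = (3s)^3 × s = 27s^4
s = (4.3 × 10^-18 / 27)^(1/4) = 2.0 × 10^-5 M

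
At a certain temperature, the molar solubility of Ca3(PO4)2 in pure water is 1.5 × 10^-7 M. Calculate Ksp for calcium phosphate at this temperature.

Ksp = 8.2 × 10^-33

Ca3(PO4)2(s) ⇌ 3 Ca^2+ + 2 PO4^3-
For each mole of Ca3(PO4)2 that dissolves: [Ca^2+] = 3s, [PO4^3-] = 2s.
Ksp = [Ca^2+]^3[PO4^3-]^2
Ksp = (3s)^3(2s)^2 = 108s^5
With s = 1.5 × 10^-7: Ksp = 8.2 x 10^-33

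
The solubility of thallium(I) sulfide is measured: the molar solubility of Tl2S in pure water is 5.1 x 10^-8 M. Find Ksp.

Ksp ≈ 5.3 x 10^-22

Tl2S(s) ⇌ 2 Tl^+ + S^2-
Let s = molar solubility. Then [Tl^+] = 2s and [S^2-] = s.
Ksp = [Tl^+]^2[S^2-]
Ksp = (2s)^2s = 4s^3
Ksp = 4 × (5.1 × 10^-8)^3 = 5.3 × 10^-22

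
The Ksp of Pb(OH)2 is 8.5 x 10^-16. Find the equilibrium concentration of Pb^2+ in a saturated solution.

[Pb^2+] = 6.0 × 10^-6 M

Pb(OH)2(s) <=> Pb^2+ + 2 OH^-
Ksp = [Pb^2+][OH^-]^2
With molar solubility s: [Pb^2+] = s, [OH^-] = 2s.
So Ksp = s × (2s)^2 = 4s^3
s = (8.5 x 10^-16 / 4)^(1/3) = 5.97 x 10^-6 M
[Pb^2+] = s = 6.0 × 10^-6 M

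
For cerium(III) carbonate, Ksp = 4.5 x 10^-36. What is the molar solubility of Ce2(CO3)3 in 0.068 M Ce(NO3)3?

s = 3.3e-12 M

Ce2(CO3)3(s) <=> 2 Ce^3+ + 3 CO3^2-
Ksp = [Ce^3+]^2[CO3^2-]^3
If s mol/L dissolves here, [Ce^3+] = 0.068 + 2s ≈ 0.068, [CO3^2-] = 3s (since Ce^3+ from Ce(NO3)3 dominates).
Ksp ≈ (0.068)^2 × (3s)^3
s = 3.3 x 10^-12 M
Check: 2s = 6.6 × 10^-12 ≪ 0.068, so the approximation is valid.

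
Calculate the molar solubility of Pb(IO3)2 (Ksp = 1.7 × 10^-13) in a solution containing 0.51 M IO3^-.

s ≈ 6.5e-13 M

Pb(IO3)2(s) ⇌ Pb^2+ + 2 IO3^-
Ksp = [Pb^2+][IO3^-]^2
If s mol/L dissolves here, [Pb^2+] = s, [IO3^-] = 0.51 + 2s ≈ 0.51 (common-ion effect: IO3^- is already 0.51 M).
Ksp ≈ s × (0.51)^2
s = 6.5 × 10^-13 M
Check: 2s = 1.3 × 10^-12 ≪ 0.51, so the approximation is valid.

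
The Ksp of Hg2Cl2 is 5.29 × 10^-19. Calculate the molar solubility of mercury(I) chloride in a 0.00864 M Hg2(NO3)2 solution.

Hg2Cl2(s) ⇌ Hg2^2+(aq) + 2 Cl^-(aq)
Ksp = [Hg2^2+][Cl^-]^2
If s mol/L dissolves here, [Hg2^2+] = 0.00864 + s ≈ 0.00864, [Cl^-] = 2s (Ksp is small, so little additional dissolves).
Ksp ≈ 0.00864 × (2s)^2
s = 3.91 × 10^-9 M
Check: s = 3.9 × 10^-9 ≪ 0.00864, so the approximation is valid.

3.91 x 10^-9 M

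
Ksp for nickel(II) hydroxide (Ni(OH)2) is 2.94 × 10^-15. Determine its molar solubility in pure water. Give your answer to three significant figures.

Ni(OH)2(s) ⇌ Ni^2+ + 2 OH^-
Ksp = [Ni^2+][OH^-]^2
Let s = molar solubility. Then [Ni^2+] = s and [OH^-] = 2s.
Substituting: Ksp = s(2s)^2 = 4s^3
s^3 = 2.94 × 10^-15 / 4, so s = 9.02 × 10^-6 M

9.02e-6 M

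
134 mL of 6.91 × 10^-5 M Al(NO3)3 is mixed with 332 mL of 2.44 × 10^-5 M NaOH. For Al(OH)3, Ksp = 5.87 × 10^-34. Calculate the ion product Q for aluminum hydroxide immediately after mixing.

Total volume = 134 + 332 = 466 mL.
[Al^3+] = 6.91 × 10^-5 × (134/466) = 1.987 × 10^-5 M
[OH^-] = 2.44 × 10^-5 × (332/466) = 1.738 × 10^-5 M
Al(OH)3(s) ⇌ Al^3+(aq) + 3 OH^-(aq), so Q = [Al^3+][OH^-]^3
Q = (1.987 × 10^-5)(1.738 x 10^-5)^3 = 1.04 × 10^-19
Q > Ksp, so Al(OH)3 will precipitate.

Q = 1.04e-19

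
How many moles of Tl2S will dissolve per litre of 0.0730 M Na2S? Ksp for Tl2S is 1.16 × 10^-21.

Tl2S(s) ⇌ 2 Tl^+(aq) + S^2-(aq)
Ksp = [Tl^+]^2[S^2-]
If s mol/L dissolves here, [Tl^+] = 2s, [S^2-] = 0.0730 + s ≈ 0.0730 (since S^2- from Na2S dominates).
Ksp ≈ (2s)^2 × 0.0730
s = 6.30 × 10^-11 M
Check: s = 6.3 × 10^-11 ≪ 0.0730, so the approximation is valid.

s = 6.30 × 10^-11 M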